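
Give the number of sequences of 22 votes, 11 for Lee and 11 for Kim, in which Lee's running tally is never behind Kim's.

58786

Ballot sequences with n votes each where one side never trails are Dyck words, counted by C_n; here n = 11.
C_11 = C(22,11)/12 = 705432/12 = 58786.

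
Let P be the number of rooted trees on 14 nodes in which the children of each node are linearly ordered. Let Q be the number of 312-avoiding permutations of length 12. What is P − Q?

Rooted ordered (plane) trees on m nodes have m−1 edges and are counted by C_{m−1}; m = 14 gives C_13. So P = C_13 = 742900.
Permutations of [n] avoiding any single length-3 pattern are counted by C_n; here n = 12. So Q = C_12 = 208012.
P − Q = 742900 − 208012 = 534888.

534888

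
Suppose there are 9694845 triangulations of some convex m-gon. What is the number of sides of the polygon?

17

Triangulations of a convex m-gon are counted by C_{m−2}, and C_15 = 9694845.
So m − 2 = 15, giving m = 17 sides.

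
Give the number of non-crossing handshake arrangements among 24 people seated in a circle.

208012

Non-crossing handshake pairings of 2n people are counted by C_n; 24 people gives n = 12.
C_12 = C_11 · 2(2·11+1)/(11+2) = 58786 · 46/13 = 208012.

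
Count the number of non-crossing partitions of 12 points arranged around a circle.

208012

The non-crossing partitions of [12] form a lattice of size C_12.
C_12 = C(24,12)/13 = 2704156/13 = 208012.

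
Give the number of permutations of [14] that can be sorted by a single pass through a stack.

By Knuth's characterisation, the stack-sortable permutations of length 14 are the 231-avoiders, numbering C_14.
C_14 = C(28,14)/15 = 40116600/15 = 2674440.

2674440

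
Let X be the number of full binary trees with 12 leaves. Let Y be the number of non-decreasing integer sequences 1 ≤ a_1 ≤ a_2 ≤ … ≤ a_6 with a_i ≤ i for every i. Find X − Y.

58654

A full binary tree with L leaves has L−1 internal nodes and is counted by C_{L−1}; L = 12 gives C_11. So X = C_11 = 58786.
Weakly increasing sequences with a_i ≤ i biject with Dyck paths of semilength 6, so there are C_6. So Y = C_6 = 132.
X − Y = 58786 − 132 = 58654.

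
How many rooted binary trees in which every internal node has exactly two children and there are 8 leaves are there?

429

A full binary tree with L leaves has L−1 internal nodes and is counted by C_{L−1}; L = 8 gives C_7.
C_7 = C(14,7)/8 = 3432/8 = 429.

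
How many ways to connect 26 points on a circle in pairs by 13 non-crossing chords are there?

742900

Pairing 26 circle points by 13 non-crossing chords gives C_13 matchings.
C_13 = C(26,13)/14 = 10400600/14 = 742900.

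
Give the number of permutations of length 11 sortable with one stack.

By Knuth's characterisation, the stack-sortable permutations of length 11 are the 231-avoiders, numbering C_11.
C_11 = C_10 · 2(2·10+1)/(10+2) = 16796 · 42/12 = 58786.

58786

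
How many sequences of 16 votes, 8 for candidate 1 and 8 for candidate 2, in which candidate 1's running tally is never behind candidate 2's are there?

Ballot sequences with n votes each where one side never trails are Dyck words, counted by C_n; here n = 8.
C_8 = C(16,8)/9 = 12870/9 = 1430.

1430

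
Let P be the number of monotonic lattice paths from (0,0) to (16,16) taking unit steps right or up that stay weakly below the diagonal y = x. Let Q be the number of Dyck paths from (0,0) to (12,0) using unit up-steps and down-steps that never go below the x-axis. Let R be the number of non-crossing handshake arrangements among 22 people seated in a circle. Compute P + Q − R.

35299016

Monotone paths in an n×n grid that stay weakly below the diagonal are counted by C_n; here n = 16. So P = C_16 = 35357670.
Dyck paths of semilength n (length 2n) are counted by C_n; here n = 6. So Q = C_6 = 132.
Non-crossing handshake pairings of 2n people are counted by C_n; 22 people gives n = 11. So R = C_11 = 58786.
P + Q − R = 35357670 + 132 − 58786 = 35299016.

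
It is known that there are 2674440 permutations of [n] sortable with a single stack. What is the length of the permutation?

14

Stack-sortable permutations of [n] are counted by C_n. The Catalan number equal to 2674440 is C_14.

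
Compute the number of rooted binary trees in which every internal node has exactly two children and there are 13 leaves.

208012

Full binary trees with 13 leaves have 13−1 = 12 internal nodes, so there are C_12 of them.
C_12 = C(24,12)/13 = 2704156/13 = 208012.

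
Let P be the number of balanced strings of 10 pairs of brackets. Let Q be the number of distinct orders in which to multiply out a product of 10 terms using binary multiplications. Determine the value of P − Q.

11934

A balanced arrangement of 10 bracket pairs is a Dyck word of semilength 10, so the count is C_10. So P = C_10 = 16796.
Ways to associate a product of 10 factors correspond to binary trees on 10 leaves, so the count is C_9. So Q = C_9 = 4862.
P − Q = 16796 − 4862 = 11934.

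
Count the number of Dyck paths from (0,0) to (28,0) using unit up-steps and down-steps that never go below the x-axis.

2674440

A Dyck path with 14 up-steps and 14 down-steps has semilength 14, so there are C_14 of them.
C_14 = 2674440.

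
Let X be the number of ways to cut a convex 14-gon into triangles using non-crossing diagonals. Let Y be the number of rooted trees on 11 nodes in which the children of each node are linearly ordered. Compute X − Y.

The number of triangulations of a 14-gon is the Catalan number C_12 (index = sides − 2). So X = C_12 = 208012.
Rooted ordered (plane) trees on m nodes have m−1 edges and are counted by C_{m−1}; m = 11 gives C_10. So Y = C_10 = 16796.
X − Y = 208012 − 16796 = 191216.

191216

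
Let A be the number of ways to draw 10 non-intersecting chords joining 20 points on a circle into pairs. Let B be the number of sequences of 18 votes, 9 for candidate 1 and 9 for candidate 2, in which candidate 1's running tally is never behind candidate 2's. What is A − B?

11934

Non-crossing perfect matchings of 2n points on a circle are counted by C_n; with 20 points, n = 10. So A = C_10 = 16796.
Reading a vote for the leader as '(' and for the other as ')' turns such a sequence into a balanced string of 9 pairs, so the count is C_9. So B = C_9 = 4862.
A − B = 16796 − 4862 = 11934.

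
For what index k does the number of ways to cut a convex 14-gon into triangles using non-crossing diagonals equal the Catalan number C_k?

A convex 14-gon is triangulated into 12 triangles, and the number of such triangulations is the Catalan number C_{14−2} = C_12.

12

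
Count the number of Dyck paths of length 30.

Paths of 15 up- and 15 down-steps that never dip below the axis are Dyck paths; their count is C_15.
C_15 = C(30,15)/16 = 155117520/16 = 9694845.

9694845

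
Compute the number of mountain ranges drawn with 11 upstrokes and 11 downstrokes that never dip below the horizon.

Paths of 11 up- and 11 down-steps that never dip below the axis are Dyck paths; their count is C_11.
C_11 = C_10 · 2(2·10+1)/(10+2) = 16796 · 42/12 = 58786.

58786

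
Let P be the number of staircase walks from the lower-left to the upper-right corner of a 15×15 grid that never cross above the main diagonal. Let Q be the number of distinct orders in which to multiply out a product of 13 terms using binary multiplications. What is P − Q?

9486833

Monotone paths in an n×n grid that stay weakly below the diagonal are counted by C_n; here n = 15. So P = C_15 = 9694845.
Parenthesizations of m factors correspond to full binary trees with m leaves, counted by C_{m−1}; m = 13 gives C_12. So Q = C_12 = 208012.
P − Q = 9694845 − 208012 = 9486833.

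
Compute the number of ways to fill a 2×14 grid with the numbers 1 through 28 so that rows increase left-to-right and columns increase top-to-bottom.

Standard Young tableaux of shape 2×n are counted by C_n; here n = 14.
C_14 = C_13 · 2(2·13+1)/(13+2) = 742900 · 54/15 = 2674440.

2674440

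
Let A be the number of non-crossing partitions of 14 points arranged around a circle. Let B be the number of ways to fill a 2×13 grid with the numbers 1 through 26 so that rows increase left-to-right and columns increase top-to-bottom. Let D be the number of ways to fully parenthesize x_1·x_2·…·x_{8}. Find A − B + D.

1931969

The non-crossing partitions of [14] form a lattice of size C_14. So A = C_14 = 2674440.
By the hook-length formula (or a Dyck-path bijection), SYT of shape 2×13 number C_13. So B = C_13 = 742900.
Parenthesizations of m factors correspond to full binary trees with m leaves, counted by C_{m−1}; m = 8 gives C_7. So D = C_7 = 429.
A − B + D = 2674440 − 742900 + 429 = 1931969.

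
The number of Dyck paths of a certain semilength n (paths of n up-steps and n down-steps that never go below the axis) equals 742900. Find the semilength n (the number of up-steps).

13

Dyck paths of semilength n are counted by C_n. Since C_13 = 742900, the index is 13.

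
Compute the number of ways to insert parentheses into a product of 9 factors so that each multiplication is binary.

1430

Parenthesizations of m factors correspond to full binary trees with m leaves, counted by C_{m−1}; m = 9 gives C_8.
C_8 = C(16,8)/9 = 12870/9 = 1430.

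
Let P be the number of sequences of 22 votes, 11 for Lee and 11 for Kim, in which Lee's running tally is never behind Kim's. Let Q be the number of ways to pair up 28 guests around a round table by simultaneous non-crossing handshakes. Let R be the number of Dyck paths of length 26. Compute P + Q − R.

1990326

Reading a vote for the leader as '(' and for the other as ')' turns such a sequence into a balanced string of 11 pairs, so the count is C_11. So P = C_11 = 58786.
Non-crossing handshake pairings of 2n people are counted by C_n; 28 people gives n = 14. So Q = C_14 = 2674440.
Dyck paths of semilength n (length 2n) are counted by C_n; here n = 13. So R = C_13 = 742900.
P + Q − R = 58786 + 2674440 − 742900 = 1990326.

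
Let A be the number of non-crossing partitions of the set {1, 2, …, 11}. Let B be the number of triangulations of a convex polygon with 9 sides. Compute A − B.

Non-crossing partitions of an n-element set are counted by C_n; here n = 11. So A = C_11 = 58786.
The number of triangulations of a 9-gon is the Catalan number C_7 (index = sides − 2). So B = C_7 = 429.
A − B = 58786 − 429 = 58357.

58357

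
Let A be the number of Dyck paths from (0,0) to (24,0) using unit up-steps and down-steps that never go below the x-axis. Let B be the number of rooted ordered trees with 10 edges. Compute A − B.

191216

Paths of 12 up- and 12 down-steps that never dip below the axis are Dyck paths; their count is C_12. So A = C_12 = 208012.
A rooted plane tree with 10 edges has 11 nodes, and the count is C_10. So B = C_10 = 16796.
A − B = 208012 − 16796 = 191216.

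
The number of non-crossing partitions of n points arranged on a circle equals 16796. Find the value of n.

10

Non-crossing partitions of [n] are counted by C_n, and C_10 = 16796.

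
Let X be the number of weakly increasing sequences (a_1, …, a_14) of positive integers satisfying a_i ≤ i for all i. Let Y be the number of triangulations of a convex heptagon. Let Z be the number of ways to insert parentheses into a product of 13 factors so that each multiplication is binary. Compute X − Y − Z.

2466386

Weakly increasing sequences with a_i ≤ i biject with Dyck paths of semilength 14, so there are C_14. So X = C_14 = 2674440.
A convex 7-gon is triangulated into 5 triangles, and the number of such triangulations is the Catalan number C_{7−2} = C_5. So Y = C_5 = 42.
Bracketing 13 factors into binary products is counted by C_{13−1} = C_12. So Z = C_12 = 208012.
X − Y − Z = 2674440 − 42 − 208012 = 2466386.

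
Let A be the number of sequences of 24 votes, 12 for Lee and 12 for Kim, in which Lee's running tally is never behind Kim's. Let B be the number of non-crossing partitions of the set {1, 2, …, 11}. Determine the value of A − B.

149226

Ballot sequences with n votes each where one side never trails are Dyck words, counted by C_n; here n = 12. So A = C_12 = 208012.
The non-crossing partitions of [11] form a lattice of size C_11. So B = C_11 = 58786.
A − B = 208012 − 58786 = 149226.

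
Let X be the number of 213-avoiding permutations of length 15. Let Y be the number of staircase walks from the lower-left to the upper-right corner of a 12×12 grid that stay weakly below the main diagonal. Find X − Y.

9486833

For any fixed pattern of length 3, the pattern-avoiding permutations of [15] number C_15. So X = C_15 = 9694845.
Sub-diagonal monotone paths from (0,0) to (12,12) biject with Dyck paths of semilength 12, giving C_12. So Y = C_12 = 208012.
X − Y = 9694845 − 208012 = 9486833.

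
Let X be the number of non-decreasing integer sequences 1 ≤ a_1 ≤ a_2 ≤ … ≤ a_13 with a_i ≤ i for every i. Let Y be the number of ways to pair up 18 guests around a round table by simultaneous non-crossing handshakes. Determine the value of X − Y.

738038

Weakly increasing sequences with a_i ≤ i biject with Dyck paths of semilength 13, so there are C_13. So X = C_13 = 742900.
With 18 = 2·9 people, non-crossing handshake pairings are non-crossing perfect matchings on a circle, counted by C_9. So Y = C_9 = 4862.
X − Y = 742900 − 4862 = 738038.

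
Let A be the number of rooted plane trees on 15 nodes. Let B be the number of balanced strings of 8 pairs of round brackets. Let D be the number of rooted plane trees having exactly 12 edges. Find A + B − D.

2467858

Rooted ordered (plane) trees on m nodes have m−1 edges and are counted by C_{m−1}; m = 15 gives C_14. So A = C_14 = 2674440.
With 8 pairs the number of balanced bracket strings is the Catalan number C_8. So B = C_8 = 1430.
Rooted ordered trees with n edges are counted by C_n; here n = 12. So D = C_12 = 208012.
A + B − D = 2674440 + 1430 − 208012 = 2467858.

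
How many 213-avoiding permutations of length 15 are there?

Permutations of [n] avoiding any single length-3 pattern are counted by C_n; here n = 15.
C_15 = 9694845.

9694845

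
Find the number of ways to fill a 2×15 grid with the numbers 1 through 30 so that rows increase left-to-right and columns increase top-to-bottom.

By the hook-length formula (or a Dyck-path bijection), SYT of shape 2×15 number C_15.
C_15 = C(30,15)/16 = 155117520/16 = 9694845.

9694845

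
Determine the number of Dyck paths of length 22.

Dyck paths of semilength n (length 2n) are counted by C_n; here n = 11.
C_11 = 58786.

58786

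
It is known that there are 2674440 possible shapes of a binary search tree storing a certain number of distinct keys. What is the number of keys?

Binary search tree shapes on n keys are counted by C_n. Since C_14 = 2674440, the index is 14.

14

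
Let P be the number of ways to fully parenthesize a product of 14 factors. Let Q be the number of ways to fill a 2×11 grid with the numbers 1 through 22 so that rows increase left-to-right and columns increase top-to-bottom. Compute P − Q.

684114

Bracketing 14 factors into binary products is counted by C_{14−1} = C_13. So P = C_13 = 742900.
By the hook-length formula (or a Dyck-path bijection), SYT of shape 2×11 number C_11. So Q = C_11 = 58786.
P − Q = 742900 − 58786 = 684114.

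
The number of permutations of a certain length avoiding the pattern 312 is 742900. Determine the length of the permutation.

Permutations of [n] avoiding a fixed length-3 pattern are counted by C_n, and C_13 = 742900.

13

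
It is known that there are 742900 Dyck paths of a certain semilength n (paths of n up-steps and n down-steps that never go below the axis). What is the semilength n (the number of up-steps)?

Dyck paths of semilength n are counted by C_n; 742900 = C_13.

13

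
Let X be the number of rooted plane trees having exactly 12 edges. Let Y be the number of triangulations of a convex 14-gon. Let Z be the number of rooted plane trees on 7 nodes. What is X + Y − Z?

A rooted plane tree with 12 edges has 13 nodes, and the count is C_12. So X = C_12 = 208012.
A convex 14-gon is triangulated into 12 triangles, and the number of such triangulations is the Catalan number C_{14−2} = C_12. So Y = C_12 = 208012.
Rooted ordered (plane) trees on m nodes have m−1 edges and are counted by C_{m−1}; m = 7 gives C_6. So Z = C_6 = 132.
X + Y − Z = 208012 + 208012 − 132 = 415892.

415892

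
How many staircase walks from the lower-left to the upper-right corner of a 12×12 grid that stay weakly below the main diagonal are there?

Sub-diagonal monotone paths from (0,0) to (12,12) biject with Dyck paths of semilength 12, giving C_12.
C_12 = C(24,12)/13 = 2704156/13 = 208012.

208012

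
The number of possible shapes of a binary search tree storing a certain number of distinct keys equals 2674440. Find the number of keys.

14

Binary search tree shapes on n keys are counted by C_n, and C_14 = 2674440.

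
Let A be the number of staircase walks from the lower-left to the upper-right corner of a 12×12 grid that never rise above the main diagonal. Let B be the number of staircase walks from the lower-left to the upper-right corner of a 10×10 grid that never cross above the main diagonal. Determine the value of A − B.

Sub-diagonal monotone paths from (0,0) to (12,12) biject with Dyck paths of semilength 12, giving C_12. So A = C_12 = 208012.
Monotone paths in an n×n grid that stay weakly below the diagonal are counted by C_n; here n = 10. So B = C_10 = 16796.
A − B = 208012 − 16796 = 191216.

191216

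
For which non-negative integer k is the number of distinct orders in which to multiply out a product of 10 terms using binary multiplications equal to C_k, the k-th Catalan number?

9

Bracketing 10 factors into binary products is counted by C_{10−1} = C_9.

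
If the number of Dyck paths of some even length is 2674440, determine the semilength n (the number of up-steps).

14

Dyck paths of semilength n are counted by C_n, and C_14 = 2674440.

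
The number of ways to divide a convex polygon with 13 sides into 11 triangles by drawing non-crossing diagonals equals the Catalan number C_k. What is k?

11

A convex 13-gon is triangulated into 11 triangles, and the number of such triangulations is the Catalan number C_{13−2} = C_11.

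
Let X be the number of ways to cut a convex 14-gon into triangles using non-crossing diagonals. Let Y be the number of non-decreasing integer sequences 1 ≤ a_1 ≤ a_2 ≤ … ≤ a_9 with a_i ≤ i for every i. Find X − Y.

203150

Triangulations of a convex m-gon are counted by C_{m−2}; with m = 14 this is C_12. So X = C_12 = 208012.
Weakly increasing sequences with a_i ≤ i biject with Dyck paths of semilength 9, so there are C_9. So Y = C_9 = 4862.
X − Y = 208012 − 4862 = 203150.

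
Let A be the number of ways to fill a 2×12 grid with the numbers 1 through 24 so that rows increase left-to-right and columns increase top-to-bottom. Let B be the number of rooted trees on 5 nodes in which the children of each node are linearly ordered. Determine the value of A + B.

208026

Standard Young tableaux of shape 2×n are counted by C_n; here n = 12. So A = C_12 = 208012.
A rooted plane tree on 5 nodes has 4 edges, and such trees are counted by C_4. So B = C_4 = 14.
A + B = 208012 + 14 = 208026.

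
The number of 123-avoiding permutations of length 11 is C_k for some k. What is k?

11

For any fixed pattern of length 3, the pattern-avoiding permutations of [11] number C_11.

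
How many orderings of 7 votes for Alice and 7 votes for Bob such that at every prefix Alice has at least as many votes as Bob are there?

429

Reading a vote for the leader as '(' and for the other as ')' turns such a sequence into a balanced string of 7 pairs, so the count is C_7.
C_7 = C(14,7)/8 = 3432/8 = 429.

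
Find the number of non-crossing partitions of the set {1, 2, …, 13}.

742900

Non-crossing partitions of an n-element set are counted by C_n; here n = 13.
C_13 = C(26,13)/14 = 10400600/14 = 742900.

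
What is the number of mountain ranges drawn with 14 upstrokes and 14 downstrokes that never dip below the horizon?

Dyck paths of semilength n (length 2n) are counted by C_n; here n = 14.
C_14 = 2674440.

2674440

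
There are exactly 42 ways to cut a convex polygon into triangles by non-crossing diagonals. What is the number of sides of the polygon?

7

Triangulations of a convex m-gon are counted by C_{m−2}. The Catalan number equal to 42 is C_5.
So m − 2 = 5, giving m = 7 sides.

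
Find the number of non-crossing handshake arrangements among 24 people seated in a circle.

Non-crossing handshake pairings of 2n people are counted by C_n; 24 people gives n = 12.
C_12 = 208012.

208012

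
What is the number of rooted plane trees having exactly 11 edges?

A rooted plane tree with 11 edges has 12 nodes, and the count is C_11.
C_11 = C(22,11)/12 = 705432/12 = 58786.

58786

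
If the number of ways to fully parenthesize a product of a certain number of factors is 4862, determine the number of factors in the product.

Parenthesizations of m factors are counted by C_{m−1}. The Catalan number equal to 4862 is C_9.
So the index is 9, and the number of factors is 9 + 1 = 10.

10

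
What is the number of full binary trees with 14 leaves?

A full binary tree with L leaves has L−1 internal nodes and is counted by C_{L−1}; L = 14 gives C_13.
C_13 = C(26,13)/14 = 10400600/14 = 742900.

742900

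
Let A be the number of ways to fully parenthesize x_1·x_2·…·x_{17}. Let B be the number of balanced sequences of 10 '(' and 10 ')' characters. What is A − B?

Parenthesizations of m factors correspond to full binary trees with m leaves, counted by C_{m−1}; m = 17 gives C_16. So A = C_16 = 35357670.
With 10 pairs the number of balanced bracket strings is the Catalan number C_10. So B = C_10 = 16796.
A − B = 35357670 − 16796 = 35340874.

35340874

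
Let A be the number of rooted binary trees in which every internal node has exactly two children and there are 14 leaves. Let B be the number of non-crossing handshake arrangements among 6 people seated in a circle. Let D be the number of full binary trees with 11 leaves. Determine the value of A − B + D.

A full binary tree with L leaves has L−1 internal nodes and is counted by C_{L−1}; L = 14 gives C_13. So A = C_13 = 742900.
Non-crossing handshake pairings of 2n people are counted by C_n; 6 people gives n = 3. So B = C_3 = 5.
Full binary trees with 11 leaves have 11−1 = 10 internal nodes, so there are C_10 of them. So D = C_10 = 16796.
A − B + D = 742900 − 5 + 16796 = 759691.

759691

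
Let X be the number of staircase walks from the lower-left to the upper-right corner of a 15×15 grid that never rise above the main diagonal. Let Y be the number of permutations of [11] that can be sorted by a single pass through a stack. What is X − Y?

9636059

Sub-diagonal monotone paths from (0,0) to (15,15) biject with Dyck paths of semilength 15, giving C_15. So X = C_15 = 9694845.
By Knuth's characterisation, the stack-sortable permutations of length 11 are the 231-avoiders, numbering C_11. So Y = C_11 = 58786.
X − Y = 9694845 − 58786 = 9636059.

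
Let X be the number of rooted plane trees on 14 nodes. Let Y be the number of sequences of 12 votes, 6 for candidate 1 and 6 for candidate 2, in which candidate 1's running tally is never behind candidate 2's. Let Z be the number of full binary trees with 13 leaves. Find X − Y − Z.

A rooted plane tree on 14 nodes has 13 edges, and such trees are counted by C_13. So X = C_13 = 742900.
Ballot sequences with n votes each where one side never trails are Dyck words, counted by C_n; here n = 6. So Y = C_6 = 132.
Full binary trees with 13 leaves have 13−1 = 12 internal nodes, so there are C_12 of them. So Z = C_12 = 208012.
X − Y − Z = 742900 − 132 − 208012 = 534756.

534756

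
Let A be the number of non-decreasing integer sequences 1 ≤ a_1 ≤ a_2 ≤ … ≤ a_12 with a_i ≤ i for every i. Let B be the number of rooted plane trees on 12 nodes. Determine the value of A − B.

149226

Weakly increasing sequences with a_i ≤ i biject with Dyck paths of semilength 12, so there are C_12. So A = C_12 = 208012.
A rooted plane tree on 12 nodes has 11 edges, and such trees are counted by C_11. So B = C_11 = 58786.
A − B = 208012 − 58786 = 149226.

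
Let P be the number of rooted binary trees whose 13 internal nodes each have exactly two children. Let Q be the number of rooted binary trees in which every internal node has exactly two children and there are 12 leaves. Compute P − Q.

The number of full binary trees on 13 internal nodes is the Catalan number C_13. So P = C_13 = 742900.
Full binary trees with 12 leaves have 12−1 = 11 internal nodes, so there are C_11 of them. So Q = C_11 = 58786.
P − Q = 742900 − 58786 = 684114.

684114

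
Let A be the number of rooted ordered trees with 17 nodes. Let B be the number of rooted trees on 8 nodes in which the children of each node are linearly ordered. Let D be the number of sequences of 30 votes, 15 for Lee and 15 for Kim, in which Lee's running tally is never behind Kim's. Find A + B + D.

A rooted plane tree on 17 nodes has 16 edges, and such trees are counted by C_16. So A = C_16 = 35357670.
A rooted plane tree on 8 nodes has 7 edges, and such trees are counted by C_7. So B = C_7 = 429.
Reading a vote for the leader as '(' and for the other as ')' turns such a sequence into a balanced string of 15 pairs, so the count is C_15. So D = C_15 = 9694845.
A + B + D = 35357670 + 429 + 9694845 = 45052944.

45052944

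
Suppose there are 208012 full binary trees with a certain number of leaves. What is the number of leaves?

Full binary trees with L leaves are counted by C_{L−1}. Since C_12 = 208012, the index is 12.
So the index is 12, and the number of leaves is 12 + 1 = 13.

13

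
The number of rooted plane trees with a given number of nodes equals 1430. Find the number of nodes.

Rooted ordered trees on m nodes are counted by C_{m−1}. Since C_8 = 1430, the index is 8.
So the index is 8, and the number of nodes is 8 + 1 = 9.

9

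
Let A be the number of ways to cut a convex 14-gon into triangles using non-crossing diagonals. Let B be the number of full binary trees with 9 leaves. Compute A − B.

206582

The number of triangulations of a 14-gon is the Catalan number C_12 (index = sides − 2). So A = C_12 = 208012.
Full binary trees with 9 leaves have 9−1 = 8 internal nodes, so there are C_8 of them. So B = C_8 = 1430.
A − B = 208012 − 1430 = 206582.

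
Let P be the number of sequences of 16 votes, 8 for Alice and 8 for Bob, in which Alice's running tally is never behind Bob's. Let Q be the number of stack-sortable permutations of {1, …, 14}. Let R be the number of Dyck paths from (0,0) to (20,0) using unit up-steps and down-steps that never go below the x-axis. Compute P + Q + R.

Ballot sequences with n votes each where one side never trails are Dyck words, counted by C_n; here n = 8. So P = C_8 = 1430.
By Knuth's characterisation, the stack-sortable permutations of length 14 are the 231-avoiders, numbering C_14. So Q = C_14 = 2674440.
Dyck paths of semilength n (length 2n) are counted by C_n; here n = 10. So R = C_10 = 16796.
P + Q + R = 1430 + 2674440 + 16796 = 2692666.

2692666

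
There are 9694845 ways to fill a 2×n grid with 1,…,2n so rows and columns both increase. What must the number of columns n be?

Standard Young tableaux of shape 2×n are counted by C_n. The Catalan number equal to 9694845 is C_15.

15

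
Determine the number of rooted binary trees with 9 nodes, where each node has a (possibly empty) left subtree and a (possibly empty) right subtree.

4862

Binary trees (left/right distinguished) on n nodes are counted by C_n; here n = 9.
C_9 = C(18,9)/10 = 48620/10 = 4862.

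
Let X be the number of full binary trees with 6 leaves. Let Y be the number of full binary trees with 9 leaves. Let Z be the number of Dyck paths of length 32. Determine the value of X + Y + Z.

A full binary tree with L leaves has L−1 internal nodes and is counted by C_{L−1}; L = 6 gives C_5. So X = C_5 = 42.
Full binary trees with 9 leaves have 9−1 = 8 internal nodes, so there are C_8 of them. So Y = C_8 = 1430.
Paths of 16 up- and 16 down-steps that never dip below the axis are Dyck paths; their count is C_16. So Z = C_16 = 35357670.
X + Y + Z = 42 + 1430 + 35357670 = 35359142.

35359142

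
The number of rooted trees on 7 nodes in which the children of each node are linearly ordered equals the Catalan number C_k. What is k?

6

Rooted ordered (plane) trees on m nodes have m−1 edges and are counted by C_{m−1}; m = 7 gives C_6.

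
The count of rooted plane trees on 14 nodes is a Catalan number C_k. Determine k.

A rooted plane tree on 14 nodes has 13 edges, and such trees are counted by C_13.

13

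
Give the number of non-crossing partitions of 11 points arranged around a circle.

The non-crossing partitions of [11] form a lattice of size C_11.
C_11 = C(22,11)/12 = 705432/12 = 58786.

58786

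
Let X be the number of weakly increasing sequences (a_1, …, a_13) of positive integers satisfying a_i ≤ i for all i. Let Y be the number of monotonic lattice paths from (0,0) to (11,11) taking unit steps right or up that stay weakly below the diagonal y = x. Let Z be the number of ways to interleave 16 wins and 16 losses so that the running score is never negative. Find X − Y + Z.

Weakly increasing sequences with a_i ≤ i biject with Dyck paths of semilength 13, so there are C_13. So X = C_13 = 742900.
Monotone paths in an n×n grid that stay weakly below the diagonal are counted by C_n; here n = 11. So Y = C_11 = 58786.
Ballot sequences with n votes each where one side never trails are Dyck words, counted by C_n; here n = 16. So Z = C_16 = 35357670.
X − Y + Z = 742900 − 58786 + 35357670 = 36041784.

36041784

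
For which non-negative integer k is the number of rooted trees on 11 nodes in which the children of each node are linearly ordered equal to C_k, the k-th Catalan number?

10

Rooted ordered (plane) trees on m nodes have m−1 edges and are counted by C_{m−1}; m = 11 gives C_10.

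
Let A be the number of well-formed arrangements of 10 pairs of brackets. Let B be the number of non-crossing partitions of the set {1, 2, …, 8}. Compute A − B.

A balanced arrangement of 10 bracket pairs is a Dyck word of semilength 10, so the count is C_10. So A = C_10 = 16796.
Non-crossing partitions of an n-element set are counted by C_n; here n = 8. So B = C_8 = 1430.
A − B = 16796 − 1430 = 15366.

15366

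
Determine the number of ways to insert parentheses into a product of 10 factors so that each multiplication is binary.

4862

Parenthesizations of m factors correspond to full binary trees with m leaves, counted by C_{m−1}; m = 10 gives C_9.
C_9 = C_8 · 2(2·8+1)/(8+2) = 1430 · 34/10 = 4862.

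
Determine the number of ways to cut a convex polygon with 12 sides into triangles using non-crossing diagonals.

16796

A convex 12-gon is triangulated into 10 triangles, and the number of such triangulations is the Catalan number C_{12−2} = C_10.
C_10 = C(20,10)/11 = 184756/11 = 16796.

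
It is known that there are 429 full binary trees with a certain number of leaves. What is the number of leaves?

Full binary trees with L leaves are counted by C_{L−1}. Since C_7 = 429, the index is 7.
So the index is 7, and the number of leaves is 7 + 1 = 8.

8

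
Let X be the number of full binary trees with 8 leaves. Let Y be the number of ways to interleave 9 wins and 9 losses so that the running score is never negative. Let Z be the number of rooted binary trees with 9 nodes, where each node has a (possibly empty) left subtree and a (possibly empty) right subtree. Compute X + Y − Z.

429

Full binary trees with 8 leaves have 8−1 = 7 internal nodes, so there are C_7 of them. So X = C_7 = 429.
Ballot sequences with n votes each where one side never trails are Dyck words, counted by C_n; here n = 9. So Y = C_9 = 4862.
There are C_n binary search tree shapes on n keys; with n = 9 that is C_9. So Z = C_9 = 4862.
X + Y − Z = 429 + 4862 − 4862 = 429.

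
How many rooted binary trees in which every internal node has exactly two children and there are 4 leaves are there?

Full binary trees with 4 leaves have 4−1 = 3 internal nodes, so there are C_3 of them.
C_3 = C(6,3)/4 = 20/4 = 5.

5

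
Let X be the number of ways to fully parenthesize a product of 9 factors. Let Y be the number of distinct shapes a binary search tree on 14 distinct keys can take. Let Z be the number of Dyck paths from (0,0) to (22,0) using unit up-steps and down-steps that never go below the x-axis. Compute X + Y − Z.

Bracketing 9 factors into binary products is counted by C_{9−1} = C_8. So X = C_8 = 1430.
There are C_n binary search tree shapes on n keys; with n = 14 that is C_14. So Y = C_14 = 2674440.
Dyck paths of semilength n (length 2n) are counted by C_n; here n = 11. So Z = C_11 = 58786.
X + Y − Z = 1430 + 2674440 − 58786 = 2617084.

2617084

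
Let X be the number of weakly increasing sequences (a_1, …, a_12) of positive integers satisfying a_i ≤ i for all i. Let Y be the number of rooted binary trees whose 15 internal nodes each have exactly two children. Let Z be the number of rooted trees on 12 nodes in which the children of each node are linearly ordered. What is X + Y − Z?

Such sub-staircase sequences of length n are counted by C_n; here n = 12. So X = C_12 = 208012.
Full binary trees with n internal nodes are counted by C_n; here n = 15. So Y = C_15 = 9694845.
A rooted plane tree on 12 nodes has 11 edges, and such trees are counted by C_11. So Z = C_11 = 58786.
X + Y − Z = 208012 + 9694845 − 58786 = 9844071.

9844071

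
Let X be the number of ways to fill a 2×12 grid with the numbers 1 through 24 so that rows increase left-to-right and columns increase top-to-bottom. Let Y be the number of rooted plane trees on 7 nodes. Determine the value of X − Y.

Standard Young tableaux of shape 2×n are counted by C_n; here n = 12. So X = C_12 = 208012.
Rooted ordered (plane) trees on m nodes have m−1 edges and are counted by C_{m−1}; m = 7 gives C_6. So Y = C_6 = 132.
X − Y = 208012 − 132 = 207880.

207880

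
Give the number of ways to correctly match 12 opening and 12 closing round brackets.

208012

A balanced arrangement of 12 bracket pairs is a Dyck word of semilength 12, so the count is C_12.
C_12 = C_11 · 2(2·11+1)/(11+2) = 58786 · 46/13 = 208012.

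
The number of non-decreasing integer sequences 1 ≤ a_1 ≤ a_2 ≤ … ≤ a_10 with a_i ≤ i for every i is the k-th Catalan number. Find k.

Such sub-staircase sequences of length n are counted by C_n; here n = 10.

10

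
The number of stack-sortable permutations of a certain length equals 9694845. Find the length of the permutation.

15

Stack-sortable permutations of [n] are counted by C_n. The Catalan number equal to 9694845 is C_15.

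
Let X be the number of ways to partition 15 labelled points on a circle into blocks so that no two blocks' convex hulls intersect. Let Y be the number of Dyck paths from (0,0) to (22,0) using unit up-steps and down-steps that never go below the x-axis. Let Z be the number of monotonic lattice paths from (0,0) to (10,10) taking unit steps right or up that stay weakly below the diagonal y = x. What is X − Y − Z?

9619263

The non-crossing partitions of [15] form a lattice of size C_15. So X = C_15 = 9694845.
Paths of 11 up- and 11 down-steps that never dip below the axis are Dyck paths; their count is C_11. So Y = C_11 = 58786.
Monotone paths in an n×n grid that stay weakly below the diagonal are counted by C_n; here n = 10. So Z = C_10 = 16796.
X − Y − Z = 9694845 − 58786 − 16796 = 9619263.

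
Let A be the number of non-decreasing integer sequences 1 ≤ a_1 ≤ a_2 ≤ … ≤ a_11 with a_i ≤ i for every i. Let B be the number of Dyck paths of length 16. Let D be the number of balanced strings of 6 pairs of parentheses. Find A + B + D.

Weakly increasing sequences with a_i ≤ i biject with Dyck paths of semilength 11, so there are C_11. So A = C_11 = 58786.
Paths of 8 up- and 8 down-steps that never dip below the axis are Dyck paths; their count is C_8. So B = C_8 = 1430.
Balanced strings of n pairs of brackets are counted by C_n; here n = 6. So D = C_6 = 132.
A + B + D = 58786 + 1430 + 132 = 60348.

60348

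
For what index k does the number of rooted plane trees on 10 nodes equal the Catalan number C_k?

9

A rooted plane tree on 10 nodes has 9 edges, and such trees are counted by C_9.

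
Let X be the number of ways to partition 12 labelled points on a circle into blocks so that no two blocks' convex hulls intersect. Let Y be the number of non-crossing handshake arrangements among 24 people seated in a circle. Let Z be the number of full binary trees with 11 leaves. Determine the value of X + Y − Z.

399228

Non-crossing partitions of an n-element set are counted by C_n; here n = 12. So X = C_12 = 208012.
Non-crossing handshake pairings of 2n people are counted by C_n; 24 people gives n = 12. So Y = C_12 = 208012.
Full binary trees with 11 leaves have 11−1 = 10 internal nodes, so there are C_10 of them. So Z = C_10 = 16796.
X + Y − Z = 208012 + 208012 − 16796 = 399228.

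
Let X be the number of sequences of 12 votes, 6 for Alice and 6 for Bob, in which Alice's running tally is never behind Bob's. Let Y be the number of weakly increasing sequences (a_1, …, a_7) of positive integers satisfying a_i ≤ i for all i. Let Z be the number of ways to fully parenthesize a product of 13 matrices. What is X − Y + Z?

207715

Reading a vote for the leader as '(' and for the other as ')' turns such a sequence into a balanced string of 6 pairs, so the count is C_6. So X = C_6 = 132.
Weakly increasing sequences with a_i ≤ i biject with Dyck paths of semilength 7, so there are C_7. So Y = C_7 = 429.
Bracketing 13 factors into binary products is counted by C_{13−1} = C_12. So Z = C_12 = 208012.
X − Y + Z = 132 − 429 + 208012 = 207715.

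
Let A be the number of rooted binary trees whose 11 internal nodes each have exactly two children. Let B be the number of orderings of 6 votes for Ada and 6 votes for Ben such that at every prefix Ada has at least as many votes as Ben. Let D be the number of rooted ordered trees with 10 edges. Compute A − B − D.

41858

Full binary trees with n internal nodes are counted by C_n; here n = 11. So A = C_11 = 58786.
Ballot sequences with n votes each where one side never trails are Dyck words, counted by C_n; here n = 6. So B = C_6 = 132.
Rooted ordered trees with n edges are counted by C_n; here n = 10. So D = C_10 = 16796.
A − B − D = 58786 − 132 − 16796 = 41858.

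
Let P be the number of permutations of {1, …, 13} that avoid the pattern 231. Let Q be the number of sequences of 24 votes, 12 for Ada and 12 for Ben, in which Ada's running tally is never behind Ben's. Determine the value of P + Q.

For any fixed pattern of length 3, the pattern-avoiding permutations of [13] number C_13. So P = C_13 = 742900.
Reading a vote for the leader as '(' and for the other as ')' turns such a sequence into a balanced string of 12 pairs, so the count is C_12. So Q = C_12 = 208012.
P + Q = 742900 + 208012 = 950912.

950912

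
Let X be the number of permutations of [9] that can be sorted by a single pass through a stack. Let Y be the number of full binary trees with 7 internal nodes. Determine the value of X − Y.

Stack-sortable permutations are exactly the 231-avoiding ones, counted by C_n; here n = 9. So X = C_9 = 4862.
The number of full binary trees on 7 internal nodes is the Catalan number C_7. So Y = C_7 = 429.
X − Y = 4862 − 429 = 4433.

4433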